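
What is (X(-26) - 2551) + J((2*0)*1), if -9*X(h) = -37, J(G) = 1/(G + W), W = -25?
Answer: -573059/225 ≈ -2546.9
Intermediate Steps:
J(G) = 1/(-25 + G) (J(G) = 1/(G - 25) = 1/(-25 + G))
X(h) = 37/9 (X(h) = -1/9*(-37) = 37/9)
(X(-26) - 2551) + J((2*0)*1) = (37/9 - 2551) + 1/(-25 + (2*0)*1) = -22922/9 + 1/(-25 + 0*1) = -22922/9 + 1/(-25 + 0) = -22922/9 + 1/(-25) = -22922/9 - 1/25 = -573059/225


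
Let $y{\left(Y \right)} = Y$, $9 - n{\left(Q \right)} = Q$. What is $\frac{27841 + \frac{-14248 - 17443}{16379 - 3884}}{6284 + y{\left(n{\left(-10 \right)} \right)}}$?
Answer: $\frac{31621964}{7159635} \approx 4.4167$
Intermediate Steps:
$n{\left(Q \right)} = 9 - Q$
$\frac{27841 + \frac{-14248 - 17443}{16379 - 3884}}{6284 + y{\left(n{\left(-10 \right)} \right)}} = \frac{27841 + \frac{-14248 - 17443}{16379 - 3884}}{6284 + \left(9 - -10\right)} = \frac{27841 - \frac{31691}{12495}}{6284 + \left(9 + 10\right)} = \frac{27841 - \frac{31691}{12495}}{6284 + 19} = \frac{27841 - \frac{31691}{12495}}{6303} = \frac{347841604}{12495} \cdot \frac{1}{6303} = \frac{31621964}{7159635}$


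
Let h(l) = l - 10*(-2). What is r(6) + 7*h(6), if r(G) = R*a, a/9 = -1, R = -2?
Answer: 200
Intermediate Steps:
a = -9 (a = 9*(-1) = -9)
h(l) = 20 + l (h(l) = l - 5*(-4) = l + 20 = 20 + l)
r(G) = 18 (r(G) = -2*(-9) = 18)
r(6) + 7*h(6) = 18 + 7*(20 + 6) = 18 + 7*26 = 18 + 182 = 200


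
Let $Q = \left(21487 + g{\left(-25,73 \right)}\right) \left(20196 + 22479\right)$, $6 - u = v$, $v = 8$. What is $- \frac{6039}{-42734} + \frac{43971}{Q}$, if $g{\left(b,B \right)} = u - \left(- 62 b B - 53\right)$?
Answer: $\frac{3934640947531}{27845062016900} \approx 0.1413$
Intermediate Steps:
$u = -2$ ($u = 6 - 8 = -2$)
$g{\left(b,B \right)} = 51 + 62 B b$ ($g{\left(b,B \right)} = -2 - \left(- 62 b B - 53\right) = -2 - \left(- 62 B b - 53\right) = -2 - \left(-53 - 62 B b\right) = -2 + \left(53 + 62 B b\right) = 51 + 62 B b$)
$Q = -3909542100$ ($Q = \left(21487 + \left(51 + 62 \cdot 73 \left(-25\right)\right)\right) \left(20196 + 22479\right) = \left(21487 + \left(51 - 113150\right)\right) 42675 = \left(21487 - 113099\right) 42675 = \left(-91612\right) 42675 = -3909542100$)
$- \frac{6039}{-42734} + \frac{43971}{Q} = - \frac{6039}{-42734} + \frac{43971}{-3909542100} = \left(-6039\right) \left(- \frac{1}{42734}\right) + 43971 \left(- \frac{1}{3909542100}\right) = \frac{6039}{42734} - \frac{14657}{1303180700} = \frac{3934640947531}{27845062016900}$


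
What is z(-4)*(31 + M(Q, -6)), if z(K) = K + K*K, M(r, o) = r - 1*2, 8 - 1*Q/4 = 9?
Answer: 300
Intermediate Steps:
Q = -4 (Q = 32 - 4*9 = 32 - 36 = -4)
M(r, o) = -2 + r (M(r, o) = r - 2 = -2 + r)
z(K) = K + K²
z(-4)*(31 + M(Q, -6)) = (-4*(1 - 4))*(31 + (-2 - 4)) = (-4*(-3))*(31 - 6) = 12*25 = 300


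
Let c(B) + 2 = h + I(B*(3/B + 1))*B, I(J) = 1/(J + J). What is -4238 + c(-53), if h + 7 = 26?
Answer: -422047/100 ≈ -4220.5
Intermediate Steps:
I(J) = 1/(2*J)
h = 19 (h = -7 + 26 = 19)
c(B) = 17 + 1/(2*(1 + 3/B)) (c(B) = -2 + (19 + (1/(2*((B*(3/B + 1)))))*B) = -2 + (19 + (1/(2*((B*(1 + 3/B)))))*B) = -2 + (19 + ((1/(B*(1 + 3/B)))/2)*B) = -2 + (19 + (1/(2*B*(1 + 3/B)))*B) = -2 + (19 + 1/(2*(1 + 3/B))) = 17 + 1/(2*(1 + 3/B)))
-4238 + c(-53) = -4238 + (102 + 35*(-53))/(2*(3 - 53)) = -4238 + (½)*(102 - 1855)/(-50) = -4238 + (½)*(-1/50)*(-1753) = -4238 + 1753/100 = -422047/100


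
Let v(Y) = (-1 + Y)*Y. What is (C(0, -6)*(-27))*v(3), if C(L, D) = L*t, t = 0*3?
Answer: 0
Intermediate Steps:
v(Y) = Y*(-1 + Y)
t = 0
C(L, D) = 0 (C(L, D) = L*0 = 0)
(C(0, -6)*(-27))*v(3) = (0*(-27))*(3*(-1 + 3)) = 0*(3*2) = 0*6 = 0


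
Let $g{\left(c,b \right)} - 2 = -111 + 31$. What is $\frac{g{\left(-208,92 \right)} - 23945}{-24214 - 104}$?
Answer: $\frac{24023}{24318} \approx 0.98787$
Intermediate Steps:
$g{\left(c,b \right)} = -78$ ($g{\left(c,b \right)} = 2 + \left(-111 + 31\right) = 2 - 80 = -78$)
$\frac{g{\left(-208,92 \right)} - 23945}{-24214 - 104} = \frac{-78 - 23945}{-24214 - 104} = \frac{-78 - 23945}{-24318} = \left(-24023\right) \left(- \frac{1}{24318}\right) = \frac{24023}{24318}$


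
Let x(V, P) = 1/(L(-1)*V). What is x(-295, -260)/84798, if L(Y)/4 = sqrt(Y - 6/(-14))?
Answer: I*sqrt(7)/200123280 ≈ 1.3221e-8*I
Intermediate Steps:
L(Y) = 4*sqrt(3/7 + Y) (L(Y) = 4*sqrt(Y - 6/(-14)) = 4*sqrt(Y - 6*(-1/14)) = 4*sqrt(Y + 3/7) = 4*sqrt(3/7 + Y))
x(V, P) = -I*sqrt(7)/(8*V) (x(V, P) = 1/((4*sqrt(21 + 49*(-1))/7)*V) = 1/((4*sqrt(21 - 49)/7)*V) = 1/((4*sqrt(-28)/7)*V) = 1/((4*(2*I*sqrt(7))/7)*V) = 1/((8*I*sqrt(7)/7)*V) = 1/(8*I*V*sqrt(7)/7) = -I*sqrt(7)/(8*V))
x(-295, -260)/84798 = -1/8*I*sqrt(7)/(-295)/84798 = -1/8*I*sqrt(7)*(-1/295)*(1/84798) = (I*sqrt(7)/2360)*(1/84798) = I*sqrt(7)/200123280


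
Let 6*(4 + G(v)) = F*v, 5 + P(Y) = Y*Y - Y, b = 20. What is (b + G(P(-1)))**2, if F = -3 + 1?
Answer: 289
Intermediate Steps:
F = -2
P(Y) = -5 + Y**2 - Y (P(Y) = -5 + (Y*Y - Y) = -5 + (Y**2 - Y) = -5 + Y**2 - Y)
G(v) = -4 - v/3 (G(v) = -4 + (-2*v)/6 = -4 - v/3)
(b + G(P(-1)))**2 = (20 + (-4 - (-5 + (-1)**2 - 1*(-1))/3))**2 = (20 + (-4 - (-5 + 1 + 1)/3))**2 = (20 + (-4 - 1/3*(-3)))**2 = (20 + (-4 + 1))**2 = (20 - 3)**2 = 17**2 = 289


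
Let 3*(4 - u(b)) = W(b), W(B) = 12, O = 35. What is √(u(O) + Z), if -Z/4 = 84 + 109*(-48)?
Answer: 12*√143 ≈ 143.50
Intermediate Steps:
u(b) = 0 (u(b) = 4 - ⅓*12 = 4 - 4 = 0)
Z = 20592 (Z = -4*(84 + 109*(-48)) = -4*(84 - 5232) = -4*(-5148) = 20592)
√(u(O) + Z) = √(0 + 20592) = √20592 = 12*√143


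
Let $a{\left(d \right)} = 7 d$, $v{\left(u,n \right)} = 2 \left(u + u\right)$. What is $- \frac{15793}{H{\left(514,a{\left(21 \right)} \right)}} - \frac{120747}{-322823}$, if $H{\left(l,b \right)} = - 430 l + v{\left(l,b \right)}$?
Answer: $\frac{31537589747}{70686615372} \approx 0.44616$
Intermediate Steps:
$v{\left(u,n \right)} = 4 u$ ($v{\left(u,n \right)} = 2 \cdot 2 u = 4 u$)
$H{\left(l,b \right)} = - 426 l$ ($H{\left(l,b \right)} = - 430 l + 4 l = - 426 l$)
$- \frac{15793}{H{\left(514,a{\left(21 \right)} \right)}} - \frac{120747}{-322823} = - \frac{15793}{\left(-426\right) 514} - \frac{120747}{-322823} = - \frac{15793}{-218964} - - \frac{120747}{322823} = \left(-15793\right) \left(- \frac{1}{218964}\right) + \frac{120747}{322823} = \frac{15793}{218964} + \frac{120747}{322823} = \frac{31537589747}{70686615372}$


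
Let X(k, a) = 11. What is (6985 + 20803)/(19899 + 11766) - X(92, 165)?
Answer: -320527/31665 ≈ -10.122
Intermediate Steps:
(6985 + 20803)/(19899 + 11766) - X(92, 165) = (6985 + 20803)/(19899 + 11766) - 1*11 = 27788/31665 - 11 = -320527/31665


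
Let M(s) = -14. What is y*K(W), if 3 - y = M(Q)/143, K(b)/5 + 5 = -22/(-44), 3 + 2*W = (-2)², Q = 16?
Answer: -19935/286 ≈ -69.703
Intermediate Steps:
W = ½ (W = -3/2 + (½)*(-2)² = -3/2 + (½)*4 = -3/2 + 2 = ½ ≈ 0.50000)
K(b) = -45/2 (K(b) = -25 + 5*(-22/(-44)) = -25 + 5*(-22*(-1/44)) = -25 + 5*(½) = -25 + 5/2 = -45/2)
y = 443/143 (y = 3 - (-14)/143 = 3 - 1*(-14/143) = 3 + 14/143 = 443/143 ≈ 3.0979)
y*K(W) = (443/143)*(-45/2) = -19935/286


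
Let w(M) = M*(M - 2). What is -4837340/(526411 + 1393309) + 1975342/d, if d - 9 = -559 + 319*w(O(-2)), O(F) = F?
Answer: 8596407249/8734726 ≈ 984.16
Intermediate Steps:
w(M) = M*(-2 + M)
d = 2002 (d = 9 + (-559 + 319*(-2*(-2 - 2))) = 9 + (-559 + 319*(-2*(-4))) = 9 + (-559 + 319*8) = 9 + (-559 + 2552) = 9 + 1993 = 2002)
-4837340/(526411 + 1393309) + 1975342/d = -4837340/(526411 + 1393309) + 1975342/2002 = -4837340/1919720 + 1975342*(1/2002) = -4837340*1/1919720 + 987671/1001 = -241867/95986 + 987671/1001 = 8596407249/8734726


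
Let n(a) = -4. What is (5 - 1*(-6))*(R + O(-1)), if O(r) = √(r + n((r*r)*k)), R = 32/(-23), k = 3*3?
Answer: -352/23 + 11*I*√5 ≈ -15.304 + 24.597*I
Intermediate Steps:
k = 9
R = -32/23 (R = 32*(-1/23) = -32/23 ≈ -1.3913)
O(r) = √(-4 + r) (O(r) = √(r - 4) = √(-4 + r))
(5 - 1*(-6))*(R + O(-1)) = (5 - 1*(-6))*(-32/23 + √(-4 - 1)) = (5 + 6)*(-32/23 + √(-5)) = 11*(-32/23 + I*√5) = -352/23 + 11*I*√5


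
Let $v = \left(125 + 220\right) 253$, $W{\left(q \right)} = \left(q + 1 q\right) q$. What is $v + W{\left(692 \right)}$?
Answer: $1045013$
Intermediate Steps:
$W{\left(q \right)} = 2 q^{2}$ ($W{\left(q \right)} = \left(q + q\right) q = 2 q q = 2 q^{2}$)
$v = 87285$ ($v = 345 \cdot 253 = 87285$)
$v + W{\left(692 \right)} = 87285 + 2 \cdot 692^{2} = 87285 + 2 \cdot 478864 = 87285 + 957728 = 1045013$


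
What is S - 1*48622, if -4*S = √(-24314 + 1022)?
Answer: -48622 - 3*I*√647/2 ≈ -48622.0 - 38.154*I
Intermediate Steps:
S = -3*I*√647/2 (S = -√(-24314 + 1022)/4 = -3*I*√647/2 ≈ -38.154*I)
S - 1*48622 = -3*I*√647/2 - 1*48622 = -3*I*√647/2 - 48622 = -48622 - 3*I*√647/2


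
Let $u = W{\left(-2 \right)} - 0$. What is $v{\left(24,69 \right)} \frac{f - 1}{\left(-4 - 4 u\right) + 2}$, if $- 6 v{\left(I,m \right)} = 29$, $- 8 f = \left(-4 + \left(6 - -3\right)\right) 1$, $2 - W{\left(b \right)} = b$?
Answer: $- \frac{377}{864} \approx -0.43634$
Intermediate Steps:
$W{\left(b \right)} = 2 - b$
$f = - \frac{5}{8}$ ($f = - \frac{\left(-4 + \left(6 - -3\right)\right) 1}{8} = - \frac{\left(-4 + \left(6 + 3\right)\right) 1}{8} = - \frac{\left(-4 + 9\right) 1}{8} = - \frac{5 \cdot 1}{8} = \left(- \frac{1}{8}\right) 5 = - \frac{5}{8} \approx -0.625$)
$v{\left(I,m \right)} = - \frac{29}{6}$ ($v{\left(I,m \right)} = \left(- \frac{1}{6}\right) 29 = - \frac{29}{6}$)
$u = 4$ ($u = \left(2 - -2\right) - 0 = \left(2 + 2\right) + 0 = 4 + 0 = 4$)
$v{\left(24,69 \right)} \frac{f - 1}{\left(-4 - 4 u\right) + 2} = - \frac{29 \frac{- \frac{5}{8} - 1}{\left(-4 - 16\right) + 2}}{6} = - \frac{29 \left(- \frac{13}{8 \left(\left(-4 - 16\right) + 2\right)}\right)}{6} = - \frac{29 \left(- \frac{13}{8 \left(-20 + 2\right)}\right)}{6} = - \frac{29 \left(- \frac{13}{8 \left(-18\right)}\right)}{6} = - \frac{29 \left(\left(- \frac{13}{8}\right) \left(- \frac{1}{18}\right)\right)}{6} = \left(- \frac{29}{6}\right) \frac{13}{144} = - \frac{377}{864}$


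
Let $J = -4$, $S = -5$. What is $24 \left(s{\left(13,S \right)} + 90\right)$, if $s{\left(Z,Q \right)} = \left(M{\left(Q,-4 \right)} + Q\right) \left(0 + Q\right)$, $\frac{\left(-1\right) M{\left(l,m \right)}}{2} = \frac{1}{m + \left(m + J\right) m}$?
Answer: $\frac{19380}{7} \approx 2768.6$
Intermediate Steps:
$M{\left(l,m \right)} = - \frac{2}{m + m \left(-4 + m\right)}$ ($M{\left(l,m \right)} = - \frac{2}{m + \left(m - 4\right) m} = - \frac{2}{m + \left(-4 + m\right) m} = - \frac{2}{m + m \left(-4 + m\right)}$)
$s{\left(Z,Q \right)} = Q \left(- \frac{1}{14} + Q\right)$ ($s{\left(Z,Q \right)} = \left(- \frac{2}{\left(-4\right) \left(-3 - 4\right)} + Q\right) \left(0 + Q\right) = \left(\left(-2\right) \left(- \frac{1}{4}\right) \frac{1}{-7} + Q\right) Q = \left(\left(-2\right) \left(- \frac{1}{4}\right) \left(- \frac{1}{7}\right) + Q\right) Q = \left(- \frac{1}{14} + Q\right) Q = Q \left(- \frac{1}{14} + Q\right)$)
$24 \left(s{\left(13,S \right)} + 90\right) = 24 \left(- 5 \left(- \frac{1}{14} - 5\right) + 90\right) = 24 \left(\left(-5\right) \left(- \frac{71}{14}\right) + 90\right) = 24 \left(\frac{355}{14} + 90\right) = 24 \cdot \frac{1615}{14} = \frac{19380}{7}$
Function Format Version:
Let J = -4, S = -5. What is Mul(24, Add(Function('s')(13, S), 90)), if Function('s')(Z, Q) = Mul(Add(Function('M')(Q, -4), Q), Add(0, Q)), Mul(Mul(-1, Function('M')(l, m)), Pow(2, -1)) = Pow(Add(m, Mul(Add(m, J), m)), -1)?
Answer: Rational(19380, 7) ≈ 2768.6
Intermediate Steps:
Function('M')(l, m) = Mul(-2, Pow(Add(m, Mul(m, Add(-4, m))), -1)) (Function('M')(l, m) = Mul(-2, Pow(Add(m, Mul(Add(m, -4), m)), -1)) = Mul(-2, Pow(Add(m, Mul(Add(-4, m), m)), -1)) = Mul(-2, Pow(Add(m, Mul(m, Add(-4, m))), -1)))
Function('s')(Z, Q) = Mul(Q, Add(Rational(-1, 14), Q)) (Function('s')(Z, Q) = Mul(Add(Mul(-2, Pow(-4, -1), Pow(Add(-3, -4), -1)), Q), Add(0, Q)) = Mul(Add(Mul(-2, Rational(-1, 4), Pow(-7, -1)), Q), Q) = Mul(Add(Mul(-2, Rational(-1, 4), Rational(-1, 7)), Q), Q) = Mul(Add(Rational(-1, 14), Q), Q) = Mul(Q, Add(Rational(-1, 14), Q)))
Mul(24, Add(Function('s')(13, S), 90)) = Mul(24, Add(Mul(-5, Add(Rational(-1, 14), -5)), 90)) = Mul(24, Add(Mul(-5, Rational(-71, 14)), 90)) = Mul(24, Add(Rational(355, 14), 90)) = Mul(24, Rational(1615, 14)) = Rational(19380, 7)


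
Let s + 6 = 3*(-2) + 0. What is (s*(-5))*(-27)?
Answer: -1620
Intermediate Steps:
s = -12 (s = -6 + (3*(-2) + 0) = -6 + (-6 + 0) = -6 - 6 = -12)
(s*(-5))*(-27) = -12*(-5)*(-27) = 60*(-27) = -1620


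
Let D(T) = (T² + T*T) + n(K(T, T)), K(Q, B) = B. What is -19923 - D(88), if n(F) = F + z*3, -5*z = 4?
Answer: -177483/5 ≈ -35497.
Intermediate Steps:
z = -⅘ (z = -⅕*4 = -⅘ ≈ -0.80000)
n(F) = -12/5 + F (n(F) = F - ⅘*3 = F - 12/5 = -12/5 + F)
D(T) = -12/5 + T + 2*T² (D(T) = (T² + T*T) + (-12/5 + T) = (T² + T²) + (-12/5 + T) = 2*T² + (-12/5 + T) = -12/5 + T + 2*T²)
-19923 - D(88) = -19923 - (-12/5 + 88 + 2*88²) = -19923 - (-12/5 + 88 + 2*7744) = -19923 - (-12/5 + 88 + 15488) = -19923 - 1*77868/5 = -19923 - 77868/5 = -177483/5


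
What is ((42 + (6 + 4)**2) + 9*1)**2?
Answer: 22801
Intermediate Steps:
((42 + (6 + 4)**2) + 9*1)**2 = ((42 + 10**2) + 9)**2 = ((42 + 100) + 9)**2 = (142 + 9)**2 = 151**2 = 22801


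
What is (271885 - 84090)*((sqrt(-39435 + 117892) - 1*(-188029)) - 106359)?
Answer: 15337217650 + 187795*sqrt(78457) ≈ 1.5390e+10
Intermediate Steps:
(271885 - 84090)*((sqrt(-39435 + 117892) - 1*(-188029)) - 106359) = 187795*((sqrt(78457) + 188029) - 106359) = 187795*((188029 + sqrt(78457)) - 106359) = 187795*(81670 + sqrt(78457)) = 15337217650 + 187795*sqrt(78457)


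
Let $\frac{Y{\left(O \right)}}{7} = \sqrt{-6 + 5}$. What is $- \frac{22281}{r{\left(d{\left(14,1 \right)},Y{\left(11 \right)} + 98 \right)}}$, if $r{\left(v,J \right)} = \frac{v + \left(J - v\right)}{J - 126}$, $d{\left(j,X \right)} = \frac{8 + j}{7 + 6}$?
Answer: $\frac{1225455}{197} - \frac{401058 i}{197} \approx 6220.6 - 2035.8 i$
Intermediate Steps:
$d{\left(j,X \right)} = \frac{8}{13} + \frac{j}{13}$ ($d{\left(j,X \right)} = \frac{8 + j}{13} = \left(8 + j\right) \frac{1}{13} = \frac{8}{13} + \frac{j}{13}$)
$Y{\left(O \right)} = 7 i$ ($Y{\left(O \right)} = 7 \sqrt{-6 + 5} = 7 \sqrt{-1} = 7 i$)
$r{\left(v,J \right)} = \frac{J}{-126 + J}$
$- \frac{22281}{r{\left(d{\left(14,1 \right)},Y{\left(11 \right)} + 98 \right)}} = - \frac{22281}{\left(7 i + 98\right) \frac{1}{-126 + \left(7 i + 98\right)}} = - \frac{22281}{\left(98 + 7 i\right) \frac{1}{-126 + \left(98 + 7 i\right)}} = - \frac{22281}{\left(98 + 7 i\right) \frac{1}{-28 + 7 i}} = - \frac{22281}{\left(98 + 7 i\right) \frac{-28 - 7 i}{833}} = - \frac{22281}{\frac{1}{833} \left(-28 - 7 i\right) \left(98 + 7 i\right)} = - 22281 \frac{\left(-28 + 7 i\right) \left(98 - 7 i\right)}{9653} = - \frac{3183 \left(-28 + 7 i\right) \left(98 - 7 i\right)}{1379}$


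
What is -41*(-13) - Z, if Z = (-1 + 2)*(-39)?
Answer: 572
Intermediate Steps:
Z = -39 (Z = 1*(-39) = -39)
-41*(-13) - Z = -41*(-13) - 1*(-39) = 533 + 39 = 572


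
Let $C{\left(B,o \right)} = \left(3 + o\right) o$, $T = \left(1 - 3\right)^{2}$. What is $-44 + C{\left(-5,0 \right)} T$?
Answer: $-44$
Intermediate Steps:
$T = 4$ ($T = \left(-2\right)^{2} = 4$)
$C{\left(B,o \right)} = o \left(3 + o\right)$
$-44 + C{\left(-5,0 \right)} T = -44 + 0 \left(3 + 0\right) 4 = -44 + 0 \cdot 3 \cdot 4 = -44 + 0 \cdot 4 = -44 + 0 = -44$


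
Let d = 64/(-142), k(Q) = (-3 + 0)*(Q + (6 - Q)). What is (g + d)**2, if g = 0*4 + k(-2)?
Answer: 1716100/5041 ≈ 340.43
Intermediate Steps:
k(Q) = -18 (k(Q) = -3*6 = -18)
d = -32/71 (d = 64*(-1/142) = -32/71 ≈ -0.45070)
g = -18 (g = 0*4 - 18 = 0 - 18 = -18)
(g + d)**2 = (-18 - 32/71)**2 = (-1310/71)**2 = 1716100/5041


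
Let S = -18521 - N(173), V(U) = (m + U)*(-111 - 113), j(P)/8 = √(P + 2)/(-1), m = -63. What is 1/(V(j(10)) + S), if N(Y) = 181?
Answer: 765/2911178 + 896*√3/4366767 ≈ 0.00061817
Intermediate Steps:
j(P) = -8*√(2 + P) (j(P) = 8*(√(P + 2)/(-1)) = 8*(√(2 + P)*(-1)) = 8*(-√(2 + P)) = -8*√(2 + P))
V(U) = 14112 - 224*U (V(U) = (-63 + U)*(-111 - 113) = (-63 + U)*(-224) = 14112 - 224*U)
S = -18702 (S = -18521 - 1*181 = -18521 - 181 = -18702)
1/(V(j(10)) + S) = 1/((14112 - (-1792)*√(2 + 10)) - 18702) = 1/((14112 - (-1792)*√12) - 18702) = 1/((14112 - (-1792)*2*√3) - 18702) = 1/((14112 - (-3584)*√3) - 18702) = 1/((14112 + 3584*√3) - 18702) = 1/(-4590 + 3584*√3)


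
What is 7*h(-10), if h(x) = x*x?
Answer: 700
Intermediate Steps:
h(x) = x²
7*h(-10) = 7*(-10)² = 7*100 = 700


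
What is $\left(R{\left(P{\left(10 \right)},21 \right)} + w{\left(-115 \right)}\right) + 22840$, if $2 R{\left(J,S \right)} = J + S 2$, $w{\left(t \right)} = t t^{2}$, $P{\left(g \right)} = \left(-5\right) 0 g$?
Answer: $-1498014$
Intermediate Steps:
$P{\left(g \right)} = 0$ ($P{\left(g \right)} = 0 g = 0$)
$w{\left(t \right)} = t^{3}$
$R{\left(J,S \right)} = S + \frac{J}{2}$ ($R{\left(J,S \right)} = \frac{J + S 2}{2} = \frac{J + 2 S}{2} = S + \frac{J}{2}$)
$\left(R{\left(P{\left(10 \right)},21 \right)} + w{\left(-115 \right)}\right) + 22840 = \left(\left(21 + \frac{1}{2} \cdot 0\right) + \left(-115\right)^{3}\right) + 22840 = \left(\left(21 + 0\right) - 1520875\right) + 22840 = \left(21 - 1520875\right) + 22840 = -1520854 + 22840 = -1498014$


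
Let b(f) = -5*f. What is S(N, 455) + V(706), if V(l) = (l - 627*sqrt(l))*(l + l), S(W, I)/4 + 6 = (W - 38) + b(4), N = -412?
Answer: 994968 - 885324*sqrt(706) ≈ -2.2529e+7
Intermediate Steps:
S(W, I) = -256 + 4*W (S(W, I) = -24 + 4*((W - 38) - 5*4) = -24 + 4*((-38 + W) - 20) = -24 + 4*(-58 + W) = -24 + (-232 + 4*W) = -256 + 4*W)
V(l) = 2*l*(l - 627*sqrt(l)) (V(l) = (l - 627*sqrt(l))*(2*l) = 2*l*(l - 627*sqrt(l)))
S(N, 455) + V(706) = (-256 + 4*(-412)) + (-885324*sqrt(706) + 2*706**2) = (-256 - 1648) + (-885324*sqrt(706) + 2*498436) = -1904 + (-885324*sqrt(706) + 996872) = -1904 + (996872 - 885324*sqrt(706)) = 994968 - 885324*sqrt(706)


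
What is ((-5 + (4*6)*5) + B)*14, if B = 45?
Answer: 2240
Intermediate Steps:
((-5 + (4*6)*5) + B)*14 = ((-5 + (4*6)*5) + 45)*14 = ((-5 + 24*5) + 45)*14 = ((-5 + 120) + 45)*14 = (115 + 45)*14 = 160*14 = 2240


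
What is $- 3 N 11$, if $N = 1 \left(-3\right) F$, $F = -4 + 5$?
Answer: $99$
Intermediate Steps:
$F = 1$
$N = -3$ ($N = 1 \left(-3\right) 1 = \left(-3\right) 1 = -3$)
$- 3 N 11 = \left(-3\right) \left(-3\right) 11 = 9 \cdot 11 = 99$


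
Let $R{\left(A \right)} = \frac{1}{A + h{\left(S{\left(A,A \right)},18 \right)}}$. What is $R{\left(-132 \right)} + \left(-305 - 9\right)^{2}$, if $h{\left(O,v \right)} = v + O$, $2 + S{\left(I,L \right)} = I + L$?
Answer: $\frac{37466479}{380} \approx 98596.0$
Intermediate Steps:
$S{\left(I,L \right)} = -2 + I + L$ ($S{\left(I,L \right)} = -2 + \left(I + L\right) = -2 + I + L$)
$h{\left(O,v \right)} = O + v$
$R{\left(A \right)} = \frac{1}{16 + 3 A}$ ($R{\left(A \right)} = \frac{1}{A + \left(\left(-2 + A + A\right) + 18\right)} = \frac{1}{A + \left(\left(-2 + 2 A\right) + 18\right)} = \frac{1}{A + \left(16 + 2 A\right)} = \frac{1}{16 + 3 A}$)
$R{\left(-132 \right)} + \left(-305 - 9\right)^{2} = \frac{1}{16 + 3 \left(-132\right)} + \left(-305 - 9\right)^{2} = \frac{1}{16 - 396} + \left(-314\right)^{2} = \frac{1}{-380} + 98596 = - \frac{1}{380} + 98596 = \frac{37466479}{380}$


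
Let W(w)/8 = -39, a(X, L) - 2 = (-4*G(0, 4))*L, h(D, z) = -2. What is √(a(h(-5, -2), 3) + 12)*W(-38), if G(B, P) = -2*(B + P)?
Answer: -312*√110 ≈ -3272.3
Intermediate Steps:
G(B, P) = -2*B - 2*P
a(X, L) = 2 + 32*L (a(X, L) = 2 + (-4*(-2*0 - 2*4))*L = 2 + (-4*(0 - 8))*L = 2 + (-4*(-8))*L = 2 + 32*L)
W(w) = -312 (W(w) = 8*(-39) = -312)
√(a(h(-5, -2), 3) + 12)*W(-38) = √((2 + 32*3) + 12)*(-312) = √((2 + 96) + 12)*(-312) = √(98 + 12)*(-312) = √110*(-312) = -312*√110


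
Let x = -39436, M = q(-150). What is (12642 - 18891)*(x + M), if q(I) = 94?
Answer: 245848158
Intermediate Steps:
M = 94
(12642 - 18891)*(x + M) = (12642 - 18891)*(-39436 + 94) = -6249*(-39342) = 245848158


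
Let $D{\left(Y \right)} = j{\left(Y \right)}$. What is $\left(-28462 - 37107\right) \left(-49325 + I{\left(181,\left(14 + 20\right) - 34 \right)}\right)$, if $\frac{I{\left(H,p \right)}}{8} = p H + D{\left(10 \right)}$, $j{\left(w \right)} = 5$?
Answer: $3231568165$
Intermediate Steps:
$D{\left(Y \right)} = 5$
$I{\left(H,p \right)} = 40 + 8 H p$ ($I{\left(H,p \right)} = 8 \left(p H + 5\right) = 8 \left(H p + 5\right) = 8 \left(5 + H p\right) = 40 + 8 H p$)
$\left(-28462 - 37107\right) \left(-49325 + I{\left(181,\left(14 + 20\right) - 34 \right)}\right) = \left(-28462 - 37107\right) \left(-49325 + \left(40 + 8 \cdot 181 \left(\left(14 + 20\right) - 34\right)\right)\right) = - 65569 \left(-49325 + \left(40 + 8 \cdot 181 \left(34 - 34\right)\right)\right) = - 65569 \left(-49325 + \left(40 + 8 \cdot 181 \cdot 0\right)\right) = - 65569 \left(-49325 + \left(40 + 0\right)\right) = - 65569 \left(-49325 + 40\right) = \left(-65569\right) \left(-49285\right) = 3231568165$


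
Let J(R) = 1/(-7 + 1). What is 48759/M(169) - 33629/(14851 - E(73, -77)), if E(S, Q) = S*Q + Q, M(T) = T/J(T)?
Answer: -345349499/6945562 ≈ -49.722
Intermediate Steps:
J(R) = -⅙ (J(R) = 1/(-6) = -⅙)
M(T) = -6*T (M(T) = T/(-⅙) = T*(-6) = -6*T)
E(S, Q) = Q + Q*S (E(S, Q) = Q*S + Q = Q + Q*S)
48759/M(169) - 33629/(14851 - E(73, -77)) = 48759/((-6*169)) - 33629/(14851 - (-77)*(1 + 73)) = 48759/(-1014) - 33629/(14851 - (-77)*74) = 48759*(-1/1014) - 33629/(14851 - 1*(-5698)) = -16253/338 - 33629/(14851 + 5698) = -16253/338 - 33629/20549 = -345349499/6945562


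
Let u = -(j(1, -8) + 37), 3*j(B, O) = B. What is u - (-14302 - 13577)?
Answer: 83525/3 ≈ 27842.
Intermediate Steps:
j(B, O) = B/3
u = -112/3 (u = -((⅓)*1 + 37) = -(⅓ + 37) = -1*112/3 = -112/3 ≈ -37.333)
u - (-14302 - 13577) = -112/3 - (-14302 - 13577) = -112/3 - 1*(-27879) = -112/3 + 27879 = 83525/3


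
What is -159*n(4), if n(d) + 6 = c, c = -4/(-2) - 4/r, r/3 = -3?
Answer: 1696/3 ≈ 565.33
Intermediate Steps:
r = -9 (r = 3*(-3) = -9)
c = 22/9 (c = -4/(-2) - 4/(-9) = -4*(-½) - 4*(-⅑) = 2 + 4/9 = 22/9 ≈ 2.4444)
n(d) = -32/9 (n(d) = -6 + 22/9 = -32/9)
-159*n(4) = -159*(-32/9) = 1696/3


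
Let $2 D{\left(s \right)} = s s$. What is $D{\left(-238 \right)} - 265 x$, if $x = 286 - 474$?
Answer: $78142$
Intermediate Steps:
$D{\left(s \right)} = \frac{s^{2}}{2}$ ($D{\left(s \right)} = \frac{s s}{2} = \frac{s^{2}}{2}$)
$x = -188$
$D{\left(-238 \right)} - 265 x = \frac{\left(-238\right)^{2}}{2} - 265 \left(-188\right) = \frac{1}{2} \cdot 56644 - -49820 = 28322 + 49820 = 78142$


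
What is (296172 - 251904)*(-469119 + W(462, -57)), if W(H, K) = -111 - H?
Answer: -20792325456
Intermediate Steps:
(296172 - 251904)*(-469119 + W(462, -57)) = (296172 - 251904)*(-469119 + (-111 - 1*462)) = 44268*(-469119 + (-111 - 462)) = 44268*(-469119 - 573) = 44268*(-469692) = -20792325456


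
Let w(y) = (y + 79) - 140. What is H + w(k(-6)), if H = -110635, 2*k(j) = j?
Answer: -110699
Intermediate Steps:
k(j) = j/2
w(y) = -61 + y (w(y) = (79 + y) - 140 = -61 + y)
H + w(k(-6)) = -110635 + (-61 + (1/2)*(-6)) = -110635 + (-61 - 3) = -110635 - 64 = -110699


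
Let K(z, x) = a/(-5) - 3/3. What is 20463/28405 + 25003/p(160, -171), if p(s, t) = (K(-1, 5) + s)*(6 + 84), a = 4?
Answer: 52713811/21285810 ≈ 2.4765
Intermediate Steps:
K(z, x) = -9/5 (K(z, x) = 4/(-5) - 3/3 = 4*(-1/5) - 3*1/3 = -4/5 - 1 = -9/5)
p(s, t) = -162 + 90*s (p(s, t) = (-9/5 + s)*(6 + 84) = (-9/5 + s)*90 = -162 + 90*s)
20463/28405 + 25003/p(160, -171) = 20463/28405 + 25003/(-162 + 90*160) = 20463*(1/28405) + 25003/(-162 + 14400) = 1077/1495 + 25003/14238 = 52713811/21285810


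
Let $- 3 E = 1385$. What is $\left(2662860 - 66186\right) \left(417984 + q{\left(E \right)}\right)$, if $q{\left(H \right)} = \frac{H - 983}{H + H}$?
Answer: $\frac{1503240563516718}{1385} \approx 1.0854 \cdot 10^{12}$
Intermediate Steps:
$E = - \frac{1385}{3}$ ($E = \left(- \frac{1}{3}\right) 1385 = - \frac{1385}{3} \approx -461.67$)
$q{\left(H \right)} = \frac{-983 + H}{2 H}$
$\left(2662860 - 66186\right) \left(417984 + q{\left(E \right)}\right) = \left(2662860 - 66186\right) \left(417984 + \frac{-983 - \frac{1385}{3}}{2 \left(- \frac{1385}{3}\right)}\right) = 2596674 \left(417984 + \frac{1}{2} \left(- \frac{3}{1385}\right) \left(- \frac{4334}{3}\right)\right) = 2596674 \left(417984 + \frac{2167}{1385}\right) = 2596674 \cdot \frac{578910007}{1385} = \frac{1503240563516718}{1385}$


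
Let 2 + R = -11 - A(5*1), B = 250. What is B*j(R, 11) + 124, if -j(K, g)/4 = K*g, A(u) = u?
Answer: 198124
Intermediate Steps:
R = -18 (R = -2 + (-11 - 5) = -2 - 16 = -18)
j(K, g) = -4*K*g
B*j(R, 11) + 124 = 250*(-4*(-18)*11) + 124 = 250*792 + 124 = 198000 + 124 = 198124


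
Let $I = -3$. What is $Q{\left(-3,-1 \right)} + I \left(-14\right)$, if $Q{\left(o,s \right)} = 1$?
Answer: $43$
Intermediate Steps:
$Q{\left(-3,-1 \right)} + I \left(-14\right) = 1 - -42 = 1 + 42 = 43$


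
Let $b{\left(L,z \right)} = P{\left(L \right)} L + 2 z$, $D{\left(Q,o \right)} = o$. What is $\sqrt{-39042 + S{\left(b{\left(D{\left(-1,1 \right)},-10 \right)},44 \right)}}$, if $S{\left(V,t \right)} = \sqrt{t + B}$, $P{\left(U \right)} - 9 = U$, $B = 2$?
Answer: $\sqrt{-39042 + \sqrt{46}} \approx 197.57 i$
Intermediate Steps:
$P{\left(U \right)} = 9 + U$
$b{\left(L,z \right)} = 2 z + L \left(9 + L\right)$ ($b{\left(L,z \right)} = \left(9 + L\right) L + 2 z = L \left(9 + L\right) + 2 z = 2 z + L \left(9 + L\right)$)
$S{\left(V,t \right)} = \sqrt{2 + t}$ ($S{\left(V,t \right)} = \sqrt{t + 2} = \sqrt{2 + t}$)
$\sqrt{-39042 + S{\left(b{\left(D{\left(-1,1 \right)},-10 \right)},44 \right)}} = \sqrt{-39042 + \sqrt{2 + 44}} = \sqrt{-39042 + \sqrt{46}}$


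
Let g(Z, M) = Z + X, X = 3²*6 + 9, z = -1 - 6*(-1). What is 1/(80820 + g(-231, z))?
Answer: 1/80652 ≈ 1.2399e-5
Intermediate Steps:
z = 5 (z = -1 + 6 = 5)
X = 63 (X = 9*6 + 9 = 54 + 9 = 63)
g(Z, M) = 63 + Z (g(Z, M) = Z + 63 = 63 + Z)
1/(80820 + g(-231, z)) = 1/(80820 + (63 - 231)) = 1/(80820 - 168) = 1/80652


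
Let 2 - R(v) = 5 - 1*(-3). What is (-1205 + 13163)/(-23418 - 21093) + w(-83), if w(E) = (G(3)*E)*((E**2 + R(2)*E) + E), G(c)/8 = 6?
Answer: -431743884818/14837 ≈ -2.9099e+7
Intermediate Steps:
R(v) = -6 (R(v) = 2 - (5 - 1*(-3)) = 2 - (5 + 3) = 2 - 1*8 = 2 - 8 = -6)
G(c) = 48 (G(c) = 8*6 = 48)
w(E) = 48*E*(E**2 - 5*E) (w(E) = (48*E)*((E**2 - 6*E) + E) = (48*E)*(E**2 - 5*E) = 48*E*(E**2 - 5*E))
(-1205 + 13163)/(-23418 - 21093) + w(-83) = (-1205 + 13163)/(-23418 - 21093) + 48*(-83)**2*(-5 - 83) = 11958/(-44511) + 48*6889*(-88) = 11958*(-1/44511) - 29099136 = -3986/14837 - 29099136 = -431743884818/14837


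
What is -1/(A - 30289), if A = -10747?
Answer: 1/41036 ≈ 2.4369e-5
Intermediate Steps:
-1/(A - 30289) = -1/(-10747 - 30289) = -1/(-41036) = -1*(-1/41036) = 1/41036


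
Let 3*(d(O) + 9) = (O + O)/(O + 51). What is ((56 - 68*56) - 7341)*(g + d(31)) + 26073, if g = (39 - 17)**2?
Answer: -645245429/123 ≈ -5.2459e+6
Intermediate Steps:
d(O) = -9 + 2*O/(3*(51 + O)) (d(O) = -9 + ((O + O)/(O + 51))/3 = -9 + ((2*O)/(51 + O))/3 = -9 + (2*O/(51 + O))/3 = -9 + 2*O/(3*(51 + O)))
g = 484 (g = 22**2 = 484)
((56 - 68*56) - 7341)*(g + d(31)) + 26073 = ((56 - 68*56) - 7341)*(484 + (-1377 - 25*31)/(3*(51 + 31))) + 26073 = ((56 - 3808) - 7341)*(484 + (1/3)*(-1377 - 775)/82) + 26073 = (-3752 - 7341)*(484 + (1/3)*(1/82)*(-2152)) + 26073 = -11093*(484 - 1076/123) + 26073 = -11093*58456/123 + 26073 = -648452408/123 + 26073 = -645245429/123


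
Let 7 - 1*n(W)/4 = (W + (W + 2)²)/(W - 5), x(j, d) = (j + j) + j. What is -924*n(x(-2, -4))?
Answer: -29232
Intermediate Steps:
x(j, d) = 3*j (x(j, d) = 2*j + j = 3*j)
n(W) = 28 - 4*(W + (2 + W)²)/(-5 + W) (n(W) = 28 - 4*(W + (W + 2)²)/(W - 5) = 28 - 4*(W + (2 + W)²)/(-5 + W))
-924*n(x(-2, -4)) = -3696*(-39 - (3*(-2))² + 2*(3*(-2)))/(-5 + 3*(-2)) = -3696*(-39 - 1*(-6)² + 2*(-6))/(-5 - 6) = -3696*(-39 - 1*36 - 12)/(-11) = -3696*(-1)*(-39 - 36 - 12)/11 = -3696*(-1)*(-87)/11 = -924*348/11 = -29232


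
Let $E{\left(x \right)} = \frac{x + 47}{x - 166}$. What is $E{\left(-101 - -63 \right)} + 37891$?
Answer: $\frac{2576585}{68} \approx 37891.0$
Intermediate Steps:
$E{\left(x \right)} = \frac{47 + x}{-166 + x}$
$E{\left(-101 - -63 \right)} + 37891 = \frac{47 - 38}{-166 - 38} + 37891 = \frac{1}{-204} \cdot 9 + 37891 = \left(- \frac{1}{204}\right) 9 + 37891 = - \frac{3}{68} + 37891 = \frac{2576585}{68}$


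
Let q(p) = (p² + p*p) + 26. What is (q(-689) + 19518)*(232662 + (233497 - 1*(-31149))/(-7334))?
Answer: 826583072289766/3667 ≈ 2.2541e+11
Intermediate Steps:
q(p) = 26 + 2*p² (q(p) = (p² + p²) + 26 = 2*p² + 26 = 26 + 2*p²)
(q(-689) + 19518)*(232662 + (233497 - 1*(-31149))/(-7334)) = ((26 + 2*(-689)²) + 19518)*(232662 + (233497 - 1*(-31149))/(-7334)) = ((26 + 2*474721) + 19518)*(232662 + (233497 + 31149)*(-1/7334)) = ((26 + 949442) + 19518)*(232662 + 264646*(-1/7334)) = (949468 + 19518)*(232662 - 132323/3667) = 968986*(853039231/3667) = 826583072289766/3667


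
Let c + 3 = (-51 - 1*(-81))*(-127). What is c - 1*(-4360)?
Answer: 547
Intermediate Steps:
c = -3813 (c = -3 + (-51 - 1*(-81))*(-127) = -3 + (-51 + 81)*(-127) = -3 + 30*(-127) = -3 - 3810 = -3813)
c - 1*(-4360) = -3813 - 1*(-4360) = -3813 + 4360 = 547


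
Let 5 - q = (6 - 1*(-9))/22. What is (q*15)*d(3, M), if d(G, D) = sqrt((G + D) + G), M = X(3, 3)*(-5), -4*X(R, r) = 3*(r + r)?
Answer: 1425*sqrt(114)/44 ≈ 345.79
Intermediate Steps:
X(R, r) = -3*r/2 (X(R, r) = -3*(r + r)/4 = -3*2*r/4 = -3*r/2)
q = 95/22 (q = 5 - (6 - 1*(-9))/22 = 5 - (6 + 9)/22 = 5 - 15/22 = 95/22 ≈ 4.3182)
M = 45/2 (M = -3/2*3*(-5) = -9/2*(-5) = 45/2 ≈ 22.500)
d(G, D) = sqrt(D + 2*G) (d(G, D) = sqrt((D + G) + G) = sqrt(D + 2*G))
(q*15)*d(3, M) = ((95/22)*15)*sqrt(45/2 + 2*3) = 1425*sqrt(45/2 + 6)/22 = 1425*sqrt(57/2)/22 = 1425*(sqrt(114)/2)/22 = 1425*sqrt(114)/44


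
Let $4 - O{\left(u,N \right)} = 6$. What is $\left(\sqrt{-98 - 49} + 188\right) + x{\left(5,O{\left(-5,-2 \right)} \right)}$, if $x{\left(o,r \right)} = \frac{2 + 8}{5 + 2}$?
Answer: $\frac{1326}{7} + 7 i \sqrt{3} \approx 189.43 + 12.124 i$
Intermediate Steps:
$O{\left(u,N \right)} = -2$ ($O{\left(u,N \right)} = 4 - 6 = -2$)
$x{\left(o,r \right)} = \frac{10}{7}$
$\left(\sqrt{-98 - 49} + 188\right) + x{\left(5,O{\left(-5,-2 \right)} \right)} = \left(\sqrt{-98 - 49} + 188\right) + \frac{10}{7} = \left(\sqrt{-147} + 188\right) + \frac{10}{7} = \left(7 i \sqrt{3} + 188\right) + \frac{10}{7} = \left(188 + 7 i \sqrt{3}\right) + \frac{10}{7} = \frac{1326}{7} + 7 i \sqrt{3}$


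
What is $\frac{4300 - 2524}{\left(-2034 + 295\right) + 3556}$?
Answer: $\frac{1776}{1817} \approx 0.97744$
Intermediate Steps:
$\frac{4300 - 2524}{\left(-2034 + 295\right) + 3556} = \frac{1776}{-1739 + 3556} = \frac{1776}{1817}$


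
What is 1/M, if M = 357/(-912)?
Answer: -304/119 ≈ -2.5546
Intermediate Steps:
M = -119/304 (M = 357*(-1/912) = -119/304 ≈ -0.39145)
1/M = 1/(-119/304) = -304/119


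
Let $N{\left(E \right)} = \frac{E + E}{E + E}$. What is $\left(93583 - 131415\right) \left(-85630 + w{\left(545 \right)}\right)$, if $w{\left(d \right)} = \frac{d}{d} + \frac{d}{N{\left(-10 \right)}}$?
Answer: $3218897888$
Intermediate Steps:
$N{\left(E \right)} = 1$ ($N{\left(E \right)} = \frac{2 E}{2 E} = 2 E \frac{1}{2 E} = 1$)
$w{\left(d \right)} = 1 + d$ ($w{\left(d \right)} = \frac{d}{d} + \frac{d}{1} = 1 + d 1 = 1 + d$)
$\left(93583 - 131415\right) \left(-85630 + w{\left(545 \right)}\right) = \left(93583 - 131415\right) \left(-85630 + \left(1 + 545\right)\right) = - 37832 \left(-85630 + 546\right) = \left(-37832\right) \left(-85084\right) = 3218897888$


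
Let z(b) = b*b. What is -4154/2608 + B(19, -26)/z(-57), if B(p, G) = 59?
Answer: -6671237/4236696 ≈ -1.5746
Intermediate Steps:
z(b) = b**2
-4154/2608 + B(19, -26)/z(-57) = -4154/2608 + 59/((-57)**2) = -4154*1/2608 + 59/3249 = -2077/1304 + 59*(1/3249) = -2077/1304 + 59/3249 = -6671237/4236696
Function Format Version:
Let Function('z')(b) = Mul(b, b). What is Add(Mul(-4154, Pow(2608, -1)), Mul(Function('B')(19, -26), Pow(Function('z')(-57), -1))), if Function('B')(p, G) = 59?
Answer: Rational(-6671237, 4236696) ≈ -1.5746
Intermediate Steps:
Function('z')(b) = Pow(b, 2)
Add(Mul(-4154, Pow(2608, -1)), Mul(Function('B')(19, -26), Pow(Function('z')(-57), -1))) = Add(Mul(-4154, Pow(2608, -1)), Mul(59, Pow(Pow(-57, 2), -1))) = Add(Mul(-4154, Rational(1, 2608)), Mul(59, Pow(3249, -1))) = Add(Rational(-2077, 1304), Mul(59, Rational(1, 3249))) = Add(Rational(-2077, 1304), Rational(59, 3249)) = Rational(-6671237, 4236696)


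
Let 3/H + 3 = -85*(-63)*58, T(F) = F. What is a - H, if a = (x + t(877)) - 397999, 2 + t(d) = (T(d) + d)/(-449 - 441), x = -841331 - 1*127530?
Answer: -62971976714488/46070405 ≈ -1.3669e+6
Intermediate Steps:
x = -968861 (x = -841331 - 127530 = -968861)
t(d) = -2 - d/445 (t(d) = -2 + (d + d)/(-449 - 441) = -2 + (2*d)/(-890) = -2 + (2*d)*(-1/890) = -2 - d/445)
a = -608254467/445 (a = (-968861 + (-2 - 1/445*877)) - 397999 = (-968861 + (-2 - 877/445)) - 397999 = (-968861 - 1767/445) - 397999 = -431144912/445 - 397999 = -608254467/445 ≈ -1.3669e+6)
H = 1/103529 (H = 3/(-3 - 85*(-63)*58) = 3/(-3 + 5355*58) = 3/(-3 + 310590) = 3/310587 = 3*(1/310587) = 1/103529 ≈ 9.6591e-6)
a - H = -608254467/445 - 1*1/103529 = -608254467/445 - 1/103529 = -62971976714488/46070405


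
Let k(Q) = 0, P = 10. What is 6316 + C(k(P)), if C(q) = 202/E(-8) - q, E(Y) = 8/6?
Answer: 12935/2 ≈ 6467.5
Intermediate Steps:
E(Y) = 4/3 (E(Y) = 8*(⅙) = 4/3)
C(q) = 303/2 - q (C(q) = 202/(4/3) - q = 202*(¾) - q = 303/2 - q)
6316 + C(k(P)) = 6316 + (303/2 - 1*0) = 6316 + (303/2 + 0) = 6316 + 303/2 = 12935/2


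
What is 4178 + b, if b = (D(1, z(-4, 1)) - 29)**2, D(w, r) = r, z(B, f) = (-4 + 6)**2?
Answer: 4803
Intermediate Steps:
z(B, f) = 4 (z(B, f) = 2**2 = 4)
b = 625 (b = (4 - 29)**2 = (-25)**2 = 625)
4178 + b = 4178 + 625 = 4803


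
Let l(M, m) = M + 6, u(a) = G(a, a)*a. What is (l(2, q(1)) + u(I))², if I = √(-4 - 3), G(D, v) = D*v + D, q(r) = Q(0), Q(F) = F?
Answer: (1 - 7*I*√7)² ≈ -342.0 - 37.041*I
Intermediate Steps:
q(r) = 0
G(D, v) = D + D*v
I = I*√7 (I = √(-7) = I*√7 ≈ 2.6458*I)
u(a) = a²*(1 + a) (u(a) = (a*(1 + a))*a = a²*(1 + a))
l(M, m) = 6 + M
(l(2, q(1)) + u(I))² = ((6 + 2) + (I*√7)²*(1 + I*√7))² = (8 - 7*(1 + I*√7))² = (8 + (-7 - 7*I*√7))² = (1 - 7*I*√7)²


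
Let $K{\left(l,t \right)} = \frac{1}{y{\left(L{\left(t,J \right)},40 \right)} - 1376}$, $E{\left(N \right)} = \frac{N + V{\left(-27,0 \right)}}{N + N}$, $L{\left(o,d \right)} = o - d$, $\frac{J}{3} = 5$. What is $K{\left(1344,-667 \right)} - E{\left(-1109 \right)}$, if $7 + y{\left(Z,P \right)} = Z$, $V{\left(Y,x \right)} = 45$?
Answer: $- \frac{1099689}{2290085} \approx -0.4802$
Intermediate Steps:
$J = 15$ ($J = 3 \cdot 5 = 15$)
$y{\left(Z,P \right)} = -7 + Z$
$E{\left(N \right)} = \frac{45 + N}{2 N}$ ($E{\left(N \right)} = \frac{N + 45}{N + N} = \frac{45 + N}{2 N}$)
$K{\left(l,t \right)} = \frac{1}{-1398 + t}$ ($K{\left(l,t \right)} = \frac{1}{\left(-7 + \left(t - 15\right)\right) - 1376} = \frac{1}{\left(-7 + \left(-15 + t\right)\right) - 1376} = \frac{1}{\left(-22 + t\right) - 1376} = \frac{1}{-1398 + t}$)
$K{\left(1344,-667 \right)} - E{\left(-1109 \right)} = \frac{1}{-1398 - 667} - \frac{45 - 1109}{2 \left(-1109\right)} = \frac{1}{-2065} - \frac{1}{2} \left(- \frac{1}{1109}\right) \left(-1064\right) = - \frac{1}{2065} - \frac{532}{1109} = - \frac{1099689}{2290085}$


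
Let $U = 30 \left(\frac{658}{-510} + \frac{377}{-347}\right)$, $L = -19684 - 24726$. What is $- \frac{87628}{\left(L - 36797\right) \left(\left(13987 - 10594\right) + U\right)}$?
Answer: $\frac{516917572}{1591227696177} \approx 0.00032485$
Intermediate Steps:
$L = -44410$
$U = - \frac{420596}{5899}$ ($U = 30 \left(658 \left(- \frac{1}{510}\right) + 377 \left(- \frac{1}{347}\right)\right) = 30 \left(- \frac{329}{255} - \frac{377}{347}\right) = 30 \left(- \frac{210298}{88485}\right) = - \frac{420596}{5899} \approx -71.3$)
$- \frac{87628}{\left(L - 36797\right) \left(\left(13987 - 10594\right) + U\right)} = - \frac{87628}{\left(-44410 - 36797\right) \left(\left(13987 - 10594\right) - \frac{420596}{5899}\right)} = - \frac{87628}{\left(-81207\right) \left(\left(13987 - 10594\right) - \frac{420596}{5899}\right)} = - \frac{87628}{\left(-81207\right) \left(3393 - \frac{420596}{5899}\right)} = - \frac{87628}{\left(-81207\right) \frac{19594711}{5899}} = - \frac{87628}{- \frac{1591227696177}{5899}} = \left(-87628\right) \left(- \frac{5899}{1591227696177}\right) = \frac{516917572}{1591227696177}$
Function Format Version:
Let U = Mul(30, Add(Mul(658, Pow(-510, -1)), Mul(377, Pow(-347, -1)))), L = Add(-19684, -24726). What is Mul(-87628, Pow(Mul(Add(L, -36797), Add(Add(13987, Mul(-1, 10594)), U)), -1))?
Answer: Rational(516917572, 1591227696177) ≈ 0.00032485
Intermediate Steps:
L = -44410
U = Rational(-420596, 5899) (U = Mul(30, Add(Mul(658, Rational(-1, 510)), Mul(377, Rational(-1, 347)))) = Mul(30, Add(Rational(-329, 255), Rational(-377, 347))) = Mul(30, Rational(-210298, 88485)) = Rational(-420596, 5899) ≈ -71.300)
Mul(-87628, Pow(Mul(Add(L, -36797), Add(Add(13987, Mul(-1, 10594)), U)), -1)) = Mul(-87628, Pow(Mul(Add(-44410, -36797), Add(Add(13987, Mul(-1, 10594)), Rational(-420596, 5899))), -1)) = Mul(-87628, Pow(Mul(-81207, Add(Add(13987, -10594), Rational(-420596, 5899))), -1)) = Mul(-87628, Pow(Mul(-81207, Add(3393, Rational(-420596, 5899))), -1)) = Mul(-87628, Pow(Mul(-81207, Rational(19594711, 5899)), -1)) = Mul(-87628, Pow(Rational(-1591227696177, 5899), -1)) = Mul(-87628, Rational(-5899, 1591227696177)) = Rational(516917572, 1591227696177)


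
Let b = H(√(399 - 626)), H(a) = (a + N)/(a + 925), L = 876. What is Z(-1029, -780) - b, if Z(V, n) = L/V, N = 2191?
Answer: (-635*√227 + 1021613*I)/(343*(√227 - 925*I)) ≈ -3.2196 + 0.022287*I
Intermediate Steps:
H(a) = (2191 + a)/(925 + a) (H(a) = (a + 2191)/(a + 925) = (2191 + a)/(925 + a))
Z(V, n) = 876/V
b = (2191 + I*√227)/(925 + I*√227) (b = (2191 + √(399 - 626))/(925 + √(399 - 626)) = (2191 + √(-227))/(925 + √(-227)) = (2191 + I*√227)/(925 + I*√227) ≈ 2.3683 - 0.022287*I)
Z(-1029, -780) - b = 876/(-1029) - (337817/142642 - 211*I*√227/142642) = 876*(-1/1029) + (-337817/142642 + 211*I*√227/142642) = -292/343 + (-337817/142642 + 211*I*√227/142642) = -157522695/48926206 + 211*I*√227/142642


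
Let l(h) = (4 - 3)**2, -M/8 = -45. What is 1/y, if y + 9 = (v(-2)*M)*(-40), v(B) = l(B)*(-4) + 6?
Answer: -1/28809 ≈ -3.4711e-5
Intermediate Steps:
M = 360 (M = -8*(-45) = 360)
l(h) = 1 (l(h) = 1**2 = 1)
v(B) = 2 (v(B) = 1*(-4) + 6 = -4 + 6 = 2)
y = -28809 (y = -9 + (2*360)*(-40) = -9 + 720*(-40) = -9 - 28800 = -28809)
1/y = 1/(-28809) = -1/28809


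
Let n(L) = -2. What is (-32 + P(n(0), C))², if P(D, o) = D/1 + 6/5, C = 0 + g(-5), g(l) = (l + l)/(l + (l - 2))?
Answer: 26896/25 ≈ 1075.8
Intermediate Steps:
g(l) = 2*l/(-2 + 2*l) (g(l) = (2*l)/(l + (-2 + l)) = (2*l)/(-2 + 2*l) = 2*l/(-2 + 2*l))
C = ⅚ (C = 0 - 5/(-1 - 5) = 0 - 5/(-6) = 0 - 5*(-⅙) = 0 + ⅚ = ⅚ ≈ 0.83333)
P(D, o) = 6/5 + D (P(D, o) = D*1 + 6*(⅕) = D + 6/5 = 6/5 + D)
(-32 + P(n(0), C))² = (-32 + (6/5 - 2))² = (-32 - ⅘)² = (-164/5)² = 26896/25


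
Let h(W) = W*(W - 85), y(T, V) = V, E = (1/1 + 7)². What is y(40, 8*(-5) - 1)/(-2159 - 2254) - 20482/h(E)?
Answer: 717795/47072 ≈ 15.249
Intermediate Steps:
E = 64 (E = (1 + 7)² = 8² = 64)
h(W) = W*(-85 + W)
y(40, 8*(-5) - 1)/(-2159 - 2254) - 20482/h(E) = (8*(-5) - 1)/(-2159 - 2254) - 20482*1/(64*(-85 + 64)) = (-40 - 1)/(-4413) - 20482/(64*(-21)) = -41*(-1/4413) - 20482/(-1344) = 41/4413 - 20482*(-1/1344) = 41/4413 + 1463/96 = 717795/47072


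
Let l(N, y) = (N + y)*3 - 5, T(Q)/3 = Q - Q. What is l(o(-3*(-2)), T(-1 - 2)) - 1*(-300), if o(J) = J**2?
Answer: 403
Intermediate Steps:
T(Q) = 0 (T(Q) = 3*(Q - Q) = 3*0 = 0)
l(N, y) = -5 + 3*N + 3*y (l(N, y) = (3*N + 3*y) - 5 = -5 + 3*N + 3*y)
l(o(-3*(-2)), T(-1 - 2)) - 1*(-300) = (-5 + 3*(-3*(-2))**2 + 3*0) - 1*(-300) = (-5 + 3*6**2 + 0) + 300 = (-5 + 3*36 + 0) + 300 = (-5 + 108 + 0) + 300 = 103 + 300 = 403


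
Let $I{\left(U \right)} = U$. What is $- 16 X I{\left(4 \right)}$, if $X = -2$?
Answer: $128$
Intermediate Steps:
$- 16 X I{\left(4 \right)} = \left(-16\right) \left(-2\right) 4 = 32 \cdot 4 = 128$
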